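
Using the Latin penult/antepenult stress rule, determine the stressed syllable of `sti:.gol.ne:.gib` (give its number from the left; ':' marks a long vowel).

Classical Latin: stress the penult if heavy (long vowel or closed), else the antepenult.
Weights: 2 gol H, 3 ne: H, 4 gib H.
The penult (syllable 3, ne:) is heavy, so it takes stress.
Stress on syllable 3: sti:.gol.ˈne:.gib.

3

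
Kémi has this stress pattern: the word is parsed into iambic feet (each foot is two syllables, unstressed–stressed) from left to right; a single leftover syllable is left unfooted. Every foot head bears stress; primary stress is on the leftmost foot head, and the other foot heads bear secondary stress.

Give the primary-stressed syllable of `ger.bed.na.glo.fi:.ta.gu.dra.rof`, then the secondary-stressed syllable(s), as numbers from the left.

primary 2, secondary 4, 6, 8

Parse left to right into iambic (σˈσ) feet: (ger.ˈbed) (na.ˈglo) (fi:.ˈta) (gu.ˈdra) rof. Syllable 9 is left unfooted.
Foot heads (stressed positions): 2, 4, 6, 8.
End Rule Leftmost: primary stress on the leftmost head = syllable 2.
Secondary stress on 4, 6, 8: ger.ˈbed.na.ˌglo.fi:.ˌta.gu.ˌdra.rof.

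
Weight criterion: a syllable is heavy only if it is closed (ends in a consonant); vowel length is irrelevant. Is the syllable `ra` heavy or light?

light

`ra`: short vowel, open (no coda). Open (no coda) → light.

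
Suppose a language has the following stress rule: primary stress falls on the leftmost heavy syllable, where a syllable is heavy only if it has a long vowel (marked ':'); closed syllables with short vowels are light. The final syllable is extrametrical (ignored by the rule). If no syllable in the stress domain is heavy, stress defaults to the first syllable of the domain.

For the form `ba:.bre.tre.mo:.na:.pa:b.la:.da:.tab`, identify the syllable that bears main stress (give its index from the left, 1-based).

The final syllable (9, tab) is extrametrical; the stress domain is syllables 1–8.
Weights: 1 ba: H, 2 bre L, 3 tre L, 4 mo: H, 5 na: H, 6 pa:b H, 7 la: H, 8 da: H.
Heavy syllables in the domain: 1, 4, 5, 6, 7, 8. The leftmost is syllable 1 (ba:).
Primary stress: syllable 1 → ˈba:.bre.tre.mo:.na:.pa:b.la:.da:.tab.

1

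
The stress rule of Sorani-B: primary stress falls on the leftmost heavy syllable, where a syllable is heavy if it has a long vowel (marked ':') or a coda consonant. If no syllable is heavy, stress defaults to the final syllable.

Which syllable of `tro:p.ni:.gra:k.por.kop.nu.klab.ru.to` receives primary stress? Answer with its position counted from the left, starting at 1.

Weights: 1 tro:p H, 2 ni: H, 3 gra:k H, 4 por H, 5 kop H, 6 nu L, 7 klab H, 8 ru L, 9 to L.
Heavy syllables in the domain: 1, 2, 3, 4, 5, 7. The leftmost is syllable 1 (tro:p).
Primary stress: syllable 1 → ˈtro:p.ni:.gra:k.por.kop.nu.klab.ru.to.

1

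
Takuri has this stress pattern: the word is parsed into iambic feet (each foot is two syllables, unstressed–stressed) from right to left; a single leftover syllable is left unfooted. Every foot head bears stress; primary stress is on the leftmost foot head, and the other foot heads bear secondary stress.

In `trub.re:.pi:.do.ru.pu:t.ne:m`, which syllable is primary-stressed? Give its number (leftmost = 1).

Parse right to left into iambic (σˈσ) feet: trub (re:.ˈpi:) (do.ˈru) (pu:t.ˈne:m). Syllable 1 is left unfooted.
Foot heads (stressed positions): 3, 5, 7.
End Rule Leftmost: primary stress on the leftmost head = syllable 3.
Primary stress: syllable 3 → trub.re:.ˈpi:.do.ru.pu:t.ne:m.

3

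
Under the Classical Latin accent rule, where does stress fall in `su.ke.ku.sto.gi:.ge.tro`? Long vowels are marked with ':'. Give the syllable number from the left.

5

Classical Latin: stress the penult if heavy (long vowel or closed), else the antepenult.
Weights: 5 gi: H, 6 ge L, 7 tro L.
The penult (syllable 6, ge) is light, so stress falls on the antepenult (syllable 5, gi:).
Stress on syllable 5: su.ke.ku.sto.ˈgi:.ge.tro.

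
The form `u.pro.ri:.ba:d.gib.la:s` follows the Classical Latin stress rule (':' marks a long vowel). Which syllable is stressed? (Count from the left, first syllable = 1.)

5

Classical Latin: stress the penult if heavy (long vowel or closed), else the antepenult.
Weights: 4 ba:d H, 5 gib H, 6 la:s H.
The penult (syllable 5, gib) is heavy, so it takes stress.
Stress on syllable 5: u.pro.ri:.ba:d.ˈgib.la:s.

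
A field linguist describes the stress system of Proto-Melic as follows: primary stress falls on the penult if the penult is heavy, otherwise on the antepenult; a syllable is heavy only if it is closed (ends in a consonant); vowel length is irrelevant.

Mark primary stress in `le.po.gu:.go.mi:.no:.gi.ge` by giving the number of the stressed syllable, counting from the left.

6

Weights: 6 no: L, 7 gi L, 8 ge L.
The penult (syllable 7, gi) is light, so stress falls on the antepenult (syllable 6, no:).
Primary stress: syllable 6 → le.po.gu:.go.mi:.ˈno:.gi.ge.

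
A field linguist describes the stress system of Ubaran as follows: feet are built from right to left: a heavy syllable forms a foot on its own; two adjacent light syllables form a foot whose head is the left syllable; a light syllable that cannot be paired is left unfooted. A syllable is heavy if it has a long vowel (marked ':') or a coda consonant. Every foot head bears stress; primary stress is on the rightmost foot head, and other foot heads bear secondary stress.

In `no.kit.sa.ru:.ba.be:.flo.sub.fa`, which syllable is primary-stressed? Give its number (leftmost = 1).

Weights: 1 no L, 2 kit H, 3 sa L, 4 ru: H, 5 ba L, 6 be: H, 7 flo L, 8 sub H, 9 fa L.
Parse right to left (heavy = foot alone; LL = one foot; stranded L unfooted): no (ˈkit) sa (ˈru:) ba (ˈbe:) flo (ˈsub) fa.
Foot heads: 2, 4, 6, 8.
Primary stress on the rightmost head = syllable 8.
Primary stress: syllable 8 → no.kit.sa.ru:.ba.be:.flo.ˈsub.fa.

8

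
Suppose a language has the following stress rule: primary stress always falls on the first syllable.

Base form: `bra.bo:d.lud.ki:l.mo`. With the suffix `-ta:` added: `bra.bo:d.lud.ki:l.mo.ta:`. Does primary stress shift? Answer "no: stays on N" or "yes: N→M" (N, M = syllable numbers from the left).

no: stays on 1

Base `bra.bo:d.lud.ki:l.mo` (5 syllables):
  The word has 5 syllables; the first syllable is syllable 1 (bra).
  → primary stress on syllable 1.
Suffixed `bra.bo:d.lud.ki:l.mo.ta:` (6 syllables):
  The word has 6 syllables; the first syllable is syllable 1 (bra).
  → primary stress on syllable 1.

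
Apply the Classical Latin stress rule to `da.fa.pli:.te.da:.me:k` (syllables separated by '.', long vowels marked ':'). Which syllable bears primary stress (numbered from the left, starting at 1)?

5

Classical Latin: stress the penult if heavy (long vowel or closed), else the antepenult.
Weights: 4 te L, 5 da: H, 6 me:k H.
The penult (syllable 5, da:) is heavy, so it takes stress.
Stress on syllable 5: da.fa.pli:.te.ˈda:.me:k.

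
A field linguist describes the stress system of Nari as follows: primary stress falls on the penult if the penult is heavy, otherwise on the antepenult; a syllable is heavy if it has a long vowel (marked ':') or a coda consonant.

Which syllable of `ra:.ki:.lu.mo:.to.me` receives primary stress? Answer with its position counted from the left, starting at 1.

4

Weights: 4 mo: H, 5 to L, 6 me L.
The penult (syllable 5, to) is light, so stress falls on the antepenult (syllable 4, mo:).
Primary stress: syllable 4 → ra:.ki:.lu.ˈmo:.to.me.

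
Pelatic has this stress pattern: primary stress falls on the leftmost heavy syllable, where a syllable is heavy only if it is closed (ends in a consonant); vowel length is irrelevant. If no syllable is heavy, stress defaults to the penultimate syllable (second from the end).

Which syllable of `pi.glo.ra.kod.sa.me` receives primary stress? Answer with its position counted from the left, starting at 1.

Weights: 1 pi L, 2 glo L, 3 ra L, 4 kod H, 5 sa L, 6 me L.
Heavy syllables in the domain: 4. The leftmost is syllable 4 (kod).
Primary stress: syllable 4 → pi.glo.ra.ˈkod.sa.me.

4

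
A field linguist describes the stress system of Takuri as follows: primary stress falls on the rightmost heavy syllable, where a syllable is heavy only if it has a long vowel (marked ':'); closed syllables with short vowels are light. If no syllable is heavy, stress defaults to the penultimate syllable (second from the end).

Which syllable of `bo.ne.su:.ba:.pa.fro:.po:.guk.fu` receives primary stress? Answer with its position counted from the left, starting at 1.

7

Weights: 1 bo L, 2 ne L, 3 su: H, 4 ba: H, 5 pa L, 6 fro: H, 7 po: H, 8 guk L, 9 fu L.
Heavy syllables in the domain: 3, 4, 6, 7. The rightmost is syllable 7 (po:).
Primary stress: syllable 7 → bo.ne.su:.ba:.pa.fro:.ˈpo:.guk.fu.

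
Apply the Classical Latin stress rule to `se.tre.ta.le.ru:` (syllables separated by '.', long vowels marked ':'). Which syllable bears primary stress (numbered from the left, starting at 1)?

Classical Latin: stress the penult if heavy (long vowel or closed), else the antepenult.
Weights: 3 ta L, 4 le L, 5 ru: H.
The penult (syllable 4, le) is light, so stress falls on the antepenult (syllable 3, ta).
Stress on syllable 3: se.tre.ˈta.le.ru:.

3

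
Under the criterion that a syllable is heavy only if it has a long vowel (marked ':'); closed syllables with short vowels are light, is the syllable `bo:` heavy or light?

`bo:`: long vowel, open (no coda). Long vowel → heavy.

heavy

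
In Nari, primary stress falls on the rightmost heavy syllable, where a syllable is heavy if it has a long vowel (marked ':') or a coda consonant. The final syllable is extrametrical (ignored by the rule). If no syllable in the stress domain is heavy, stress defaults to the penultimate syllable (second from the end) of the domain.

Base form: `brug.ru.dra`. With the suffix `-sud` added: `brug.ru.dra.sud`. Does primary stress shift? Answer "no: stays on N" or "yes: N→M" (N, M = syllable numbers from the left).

no: stays on 1

Base `brug.ru.dra` (3 syllables):
  The final syllable (3, dra) is extrametrical; the stress domain is syllables 1–2.
  Weights: 1 brug H, 2 ru L.
  Heavy syllables in the domain: 1. The rightmost is syllable 1 (brug).
  → primary stress on syllable 1.
Suffixed `brug.ru.dra.sud` (4 syllables):
  The final syllable (4, sud) is extrametrical; the stress domain is syllables 1–3.
  Weights: 1 brug H, 2 ru L, 3 dra L.
  Heavy syllables in the domain: 1. The rightmost is syllable 1 (brug).
  → primary stress on syllable 1.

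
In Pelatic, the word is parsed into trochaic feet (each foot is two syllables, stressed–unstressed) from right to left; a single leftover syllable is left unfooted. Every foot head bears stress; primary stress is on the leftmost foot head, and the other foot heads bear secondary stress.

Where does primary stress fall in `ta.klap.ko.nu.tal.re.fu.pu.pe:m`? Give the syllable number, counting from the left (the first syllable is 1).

Parse right to left into trochaic (ˈσσ) feet: ta (ˈklap.ko) (ˈnu.tal) (ˈre.fu) (ˈpu.pe:m). Syllable 1 is left unfooted.
Foot heads (stressed positions): 2, 4, 6, 8.
End Rule Leftmost: primary stress on the leftmost head = syllable 2.
Primary stress: syllable 2 → ta.ˈklap.ko.nu.tal.re.fu.pu.pe:m.

2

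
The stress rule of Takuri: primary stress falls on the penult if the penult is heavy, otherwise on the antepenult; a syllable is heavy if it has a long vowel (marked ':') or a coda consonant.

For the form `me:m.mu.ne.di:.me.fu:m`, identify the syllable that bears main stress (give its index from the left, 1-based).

Weights: 4 di: H, 5 me L, 6 fu:m H.
The penult (syllable 5, me) is light, so stress falls on the antepenult (syllable 4, di:).
Primary stress: syllable 4 → me:m.mu.ne.ˈdi:.me.fu:m.

4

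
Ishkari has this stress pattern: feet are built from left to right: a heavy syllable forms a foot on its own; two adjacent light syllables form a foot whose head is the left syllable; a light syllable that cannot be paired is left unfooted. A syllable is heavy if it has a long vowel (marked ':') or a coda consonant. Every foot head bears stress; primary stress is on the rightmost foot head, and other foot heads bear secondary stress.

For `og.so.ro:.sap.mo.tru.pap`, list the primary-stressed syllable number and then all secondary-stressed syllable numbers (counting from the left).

Weights: 1 og H, 2 so L, 3 ro: H, 4 sap H, 5 mo L, 6 tru L, 7 pap H.
Parse left to right (heavy = foot alone; LL = one foot; stranded L unfooted): (ˈog) so (ˈro:) (ˈsap) (ˈmo.tru) (ˈpap).
Foot heads: 1, 3, 4, 5, 7.
Primary stress on the rightmost head = syllable 7.
Secondary stress on 1, 3, 4, 5: ˌog.so.ˌro:.ˌsap.ˌmo.tru.ˈpap.

primary 7, secondary 1, 3, 4, 5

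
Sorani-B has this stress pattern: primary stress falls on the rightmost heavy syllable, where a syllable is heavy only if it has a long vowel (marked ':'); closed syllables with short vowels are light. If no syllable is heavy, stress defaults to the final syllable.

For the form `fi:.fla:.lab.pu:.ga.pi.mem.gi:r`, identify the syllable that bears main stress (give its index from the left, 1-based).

8

Weights: 1 fi: H, 2 fla: H, 3 lab L, 4 pu: H, 5 ga L, 6 pi L, 7 mem L, 8 gi:r H.
Heavy syllables in the domain: 1, 2, 4, 8. The rightmost is syllable 8 (gi:r).
Primary stress: syllable 8 → fi:.fla:.lab.pu:.ga.pi.mem.ˈgi:r.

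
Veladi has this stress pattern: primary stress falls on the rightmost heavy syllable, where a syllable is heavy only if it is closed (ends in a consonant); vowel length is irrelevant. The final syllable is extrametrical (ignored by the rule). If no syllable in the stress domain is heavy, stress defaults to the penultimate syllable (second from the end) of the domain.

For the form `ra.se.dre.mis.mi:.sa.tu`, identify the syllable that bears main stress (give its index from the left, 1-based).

The final syllable (7, tu) is extrametrical; the stress domain is syllables 1–6.
Weights: 1 ra L, 2 se L, 3 dre L, 4 mis H, 5 mi: L, 6 sa L.
Heavy syllables in the domain: 4. The rightmost is syllable 4 (mis).
Primary stress: syllable 4 → ra.se.dre.ˈmis.mi:.sa.tu.

4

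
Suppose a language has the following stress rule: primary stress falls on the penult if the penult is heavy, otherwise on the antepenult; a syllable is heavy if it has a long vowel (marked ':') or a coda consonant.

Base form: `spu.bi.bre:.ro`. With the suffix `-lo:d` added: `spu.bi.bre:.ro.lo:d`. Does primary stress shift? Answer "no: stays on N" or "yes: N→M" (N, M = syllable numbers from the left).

Base `spu.bi.bre:.ro` (4 syllables):
  Weights: 2 bi L, 3 bre: H, 4 ro L.
  The penult (syllable 3, bre:) is heavy, so it takes stress.
  → primary stress on syllable 3.
Suffixed `spu.bi.bre:.ro.lo:d` (5 syllables):
  Weights: 3 bre: H, 4 ro L, 5 lo:d H.
  The penult (syllable 4, ro) is light, so stress falls on the antepenult (syllable 3, bre:).
  → primary stress on syllable 3.

no: stays on 3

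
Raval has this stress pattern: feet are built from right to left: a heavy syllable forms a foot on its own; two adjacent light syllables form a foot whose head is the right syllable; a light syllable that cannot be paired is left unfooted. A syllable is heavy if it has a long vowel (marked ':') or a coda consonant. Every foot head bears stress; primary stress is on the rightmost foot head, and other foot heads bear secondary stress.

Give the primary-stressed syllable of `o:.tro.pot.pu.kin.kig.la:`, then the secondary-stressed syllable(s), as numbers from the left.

Weights: 1 o: H, 2 tro L, 3 pot H, 4 pu L, 5 kin H, 6 kig H, 7 la: H.
Parse right to left (heavy = foot alone; LL = one foot; stranded L unfooted): (ˈo:) tro (ˈpot) pu (ˈkin) (ˈkig) (ˈla:).
Foot heads: 1, 3, 5, 6, 7.
Primary stress on the rightmost head = syllable 7.
Secondary stress on 1, 3, 5, 6: ˌo:.tro.ˌpot.pu.ˌkin.ˌkig.ˈla:.

primary 7, secondary 1, 3, 5, 6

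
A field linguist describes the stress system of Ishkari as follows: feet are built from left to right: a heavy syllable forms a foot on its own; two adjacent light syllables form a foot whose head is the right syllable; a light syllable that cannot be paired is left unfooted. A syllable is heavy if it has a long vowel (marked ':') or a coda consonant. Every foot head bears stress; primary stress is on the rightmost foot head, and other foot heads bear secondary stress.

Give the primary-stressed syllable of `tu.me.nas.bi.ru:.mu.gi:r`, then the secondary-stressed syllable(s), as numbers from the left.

primary 7, secondary 2, 3, 5

Weights: 1 tu L, 2 me L, 3 nas H, 4 bi L, 5 ru: H, 6 mu L, 7 gi:r H.
Parse left to right (heavy = foot alone; LL = one foot; stranded L unfooted): (tu.ˈme) (ˈnas) bi (ˈru:) mu (ˈgi:r).
Foot heads: 2, 3, 5, 7.
Primary stress on the rightmost head = syllable 7.
Secondary stress on 2, 3, 5: tu.ˌme.ˌnas.bi.ˌru:.mu.ˈgi:r.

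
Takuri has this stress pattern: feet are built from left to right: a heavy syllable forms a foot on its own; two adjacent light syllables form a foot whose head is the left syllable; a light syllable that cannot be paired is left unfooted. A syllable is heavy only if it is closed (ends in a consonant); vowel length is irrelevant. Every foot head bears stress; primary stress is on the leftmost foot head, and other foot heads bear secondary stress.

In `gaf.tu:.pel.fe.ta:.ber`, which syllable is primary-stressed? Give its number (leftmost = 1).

1

Weights: 1 gaf H, 2 tu: L, 3 pel H, 4 fe L, 5 ta: L, 6 ber H.
Parse left to right (heavy = foot alone; LL = one foot; stranded L unfooted): (ˈgaf) tu: (ˈpel) (ˈfe.ta:) (ˈber).
Foot heads: 1, 3, 4, 6.
Primary stress on the leftmost head = syllable 1.
Primary stress: syllable 1 → ˈgaf.tu:.pel.fe.ta:.ber.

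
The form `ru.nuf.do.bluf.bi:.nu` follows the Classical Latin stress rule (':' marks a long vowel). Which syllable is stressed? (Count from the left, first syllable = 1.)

Classical Latin: stress the penult if heavy (long vowel or closed), else the antepenult.
Weights: 4 bluf H, 5 bi: H, 6 nu L.
The penult (syllable 5, bi:) is heavy, so it takes stress.
Stress on syllable 5: ru.nuf.do.bluf.ˈbi:.nu.

5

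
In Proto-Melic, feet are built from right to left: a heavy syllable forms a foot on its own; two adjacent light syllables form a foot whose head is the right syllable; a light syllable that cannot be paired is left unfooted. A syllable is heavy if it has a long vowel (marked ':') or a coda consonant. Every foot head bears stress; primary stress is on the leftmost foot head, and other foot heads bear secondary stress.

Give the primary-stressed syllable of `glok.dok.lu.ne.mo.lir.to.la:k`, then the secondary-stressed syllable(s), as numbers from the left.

Weights: 1 glok H, 2 dok H, 3 lu L, 4 ne L, 5 mo L, 6 lir H, 7 to L, 8 la:k H.
Parse right to left (heavy = foot alone; LL = one foot; stranded L unfooted): (ˈglok) (ˈdok) lu (ne.ˈmo) (ˈlir) to (ˈla:k).
Foot heads: 1, 2, 5, 6, 8.
Primary stress on the leftmost head = syllable 1.
Secondary stress on 2, 5, 6, 8: ˈglok.ˌdok.lu.ne.ˌmo.ˌlir.to.ˌla:k.

primary 1, secondary 2, 5, 6, 8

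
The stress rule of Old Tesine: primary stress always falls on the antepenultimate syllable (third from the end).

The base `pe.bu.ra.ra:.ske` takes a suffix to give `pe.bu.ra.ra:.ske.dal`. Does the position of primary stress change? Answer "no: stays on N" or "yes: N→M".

Base `pe.bu.ra.ra:.ske` (5 syllables):
  The word has 5 syllables; the antepenultimate syllable (third from the end) is syllable 3 (ra).
  → primary stress on syllable 3.
Suffixed `pe.bu.ra.ra:.ske.dal` (6 syllables):
  The word has 6 syllables; the antepenultimate syllable (third from the end) is syllable 4 (ra:).
  → primary stress on syllable 4.

yes: 3→4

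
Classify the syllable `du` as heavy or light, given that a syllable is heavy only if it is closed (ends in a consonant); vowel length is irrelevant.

light

`du`: short vowel, open (no coda). Open (no coda) → light.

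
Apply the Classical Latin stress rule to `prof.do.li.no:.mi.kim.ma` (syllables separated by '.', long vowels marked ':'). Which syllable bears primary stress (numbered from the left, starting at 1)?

Classical Latin: stress the penult if heavy (long vowel or closed), else the antepenult.
Weights: 5 mi L, 6 kim H, 7 ma L.
The penult (syllable 6, kim) is heavy, so it takes stress.
Stress on syllable 6: prof.do.li.no:.mi.ˈkim.ma.

6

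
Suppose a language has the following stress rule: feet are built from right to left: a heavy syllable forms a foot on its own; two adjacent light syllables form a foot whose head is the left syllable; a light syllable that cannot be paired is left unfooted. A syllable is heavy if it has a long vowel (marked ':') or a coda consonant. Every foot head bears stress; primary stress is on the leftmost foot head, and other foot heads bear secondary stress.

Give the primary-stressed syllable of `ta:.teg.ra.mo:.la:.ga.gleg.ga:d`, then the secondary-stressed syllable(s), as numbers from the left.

Weights: 1 ta: H, 2 teg H, 3 ra L, 4 mo: H, 5 la: H, 6 ga L, 7 gleg H, 8 ga:d H.
Parse right to left (heavy = foot alone; LL = one foot; stranded L unfooted): (ˈta:) (ˈteg) ra (ˈmo:) (ˈla:) ga (ˈgleg) (ˈga:d).
Foot heads: 1, 2, 4, 5, 7, 8.
Primary stress on the leftmost head = syllable 1.
Secondary stress on 2, 4, 5, 7, 8: ˈta:.ˌteg.ra.ˌmo:.ˌla:.ga.ˌgleg.ˌga:d.

primary 1, secondary 2, 4, 5, 7, 8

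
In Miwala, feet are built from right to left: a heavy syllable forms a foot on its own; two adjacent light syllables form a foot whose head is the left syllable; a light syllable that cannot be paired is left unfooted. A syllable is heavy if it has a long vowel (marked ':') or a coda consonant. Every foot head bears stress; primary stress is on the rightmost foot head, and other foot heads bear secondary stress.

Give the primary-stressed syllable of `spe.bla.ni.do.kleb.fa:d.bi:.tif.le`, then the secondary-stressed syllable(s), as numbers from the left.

primary 8, secondary 1, 3, 5, 6, 7

Weights: 1 spe L, 2 bla L, 3 ni L, 4 do L, 5 kleb H, 6 fa:d H, 7 bi: H, 8 tif H, 9 le L.
Parse right to left (heavy = foot alone; LL = one foot; stranded L unfooted): (ˈspe.bla) (ˈni.do) (ˈkleb) (ˈfa:d) (ˈbi:) (ˈtif) le.
Foot heads: 1, 3, 5, 6, 7, 8.
Primary stress on the rightmost head = syllable 8.
Secondary stress on 1, 3, 5, 6, 7: ˌspe.bla.ˌni.do.ˌkleb.ˌfa:d.ˌbi:.ˈtif.le.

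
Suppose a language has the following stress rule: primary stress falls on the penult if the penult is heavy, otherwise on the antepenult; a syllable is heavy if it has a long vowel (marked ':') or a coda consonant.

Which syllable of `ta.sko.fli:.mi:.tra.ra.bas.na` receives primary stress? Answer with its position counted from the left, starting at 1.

7

Weights: 6 ra L, 7 bas H, 8 na L.
The penult (syllable 7, bas) is heavy, so it takes stress.
Primary stress: syllable 7 → ta.sko.fli:.mi:.tra.ra.ˈbas.na.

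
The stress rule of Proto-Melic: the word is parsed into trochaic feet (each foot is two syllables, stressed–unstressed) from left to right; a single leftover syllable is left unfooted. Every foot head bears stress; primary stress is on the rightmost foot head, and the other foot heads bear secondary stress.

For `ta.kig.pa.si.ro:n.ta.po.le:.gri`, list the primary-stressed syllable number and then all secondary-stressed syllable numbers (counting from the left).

Parse left to right into trochaic (ˈσσ) feet: (ˈta.kig) (ˈpa.si) (ˈro:n.ta) (ˈpo.le:) gri. Syllable 9 is left unfooted.
Foot heads (stressed positions): 1, 3, 5, 7.
End Rule Rightmost: primary stress on the rightmost head = syllable 7.
Secondary stress on 1, 3, 5: ˌta.kig.ˌpa.si.ˌro:n.ta.ˈpo.le:.gri.

primary 7, secondary 1, 3, 5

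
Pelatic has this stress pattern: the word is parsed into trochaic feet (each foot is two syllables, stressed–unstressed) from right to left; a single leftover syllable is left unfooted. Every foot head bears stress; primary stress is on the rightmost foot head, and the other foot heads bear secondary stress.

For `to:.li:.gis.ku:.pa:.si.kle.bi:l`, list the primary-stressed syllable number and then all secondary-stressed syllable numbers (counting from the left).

Parse right to left into trochaic (ˈσσ) feet: (ˈto:.li:) (ˈgis.ku:) (ˈpa:.si) (ˈkle.bi:l).
Foot heads (stressed positions): 1, 3, 5, 7.
End Rule Rightmost: primary stress on the rightmost head = syllable 7.
Secondary stress on 1, 3, 5: ˌto:.li:.ˌgis.ku:.ˌpa:.si.ˈkle.bi:l.

primary 7, secondary 1, 3, 5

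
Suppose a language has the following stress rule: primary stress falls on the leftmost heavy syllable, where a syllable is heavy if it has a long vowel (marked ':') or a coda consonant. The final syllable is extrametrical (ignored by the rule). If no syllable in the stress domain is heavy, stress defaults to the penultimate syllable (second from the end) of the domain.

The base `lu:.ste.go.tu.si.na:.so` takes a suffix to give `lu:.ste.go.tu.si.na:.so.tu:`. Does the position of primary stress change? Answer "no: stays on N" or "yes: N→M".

no: stays on 1

Base `lu:.ste.go.tu.si.na:.so` (7 syllables):
  The final syllable (7, so) is extrametrical; the stress domain is syllables 1–6.
  Weights: 1 lu: H, 2 ste L, 3 go L, 4 tu L, 5 si L, 6 na: H.
  Heavy syllables in the domain: 1, 6. The leftmost is syllable 1 (lu:).
  → primary stress on syllable 1.
Suffixed `lu:.ste.go.tu.si.na:.so.tu:` (8 syllables):
  The final syllable (8, tu:) is extrametrical; the stress domain is syllables 1–7.
  Weights: 1 lu: H, 2 ste L, 3 go L, 4 tu L, 5 si L, 6 na: H, 7 so L.
  Heavy syllables in the domain: 1, 6. The leftmost is syllable 1 (lu:).
  → primary stress on syllable 1.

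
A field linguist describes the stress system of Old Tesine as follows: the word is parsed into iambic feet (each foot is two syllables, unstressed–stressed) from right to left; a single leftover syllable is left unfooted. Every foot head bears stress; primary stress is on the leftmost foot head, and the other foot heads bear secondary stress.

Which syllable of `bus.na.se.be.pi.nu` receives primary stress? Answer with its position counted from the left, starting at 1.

Parse right to left into iambic (σˈσ) feet: (bus.ˈna) (se.ˈbe) (pi.ˈnu).
Foot heads (stressed positions): 2, 4, 6.
End Rule Leftmost: primary stress on the leftmost head = syllable 2.
Primary stress: syllable 2 → bus.ˈna.se.be.pi.nu.

2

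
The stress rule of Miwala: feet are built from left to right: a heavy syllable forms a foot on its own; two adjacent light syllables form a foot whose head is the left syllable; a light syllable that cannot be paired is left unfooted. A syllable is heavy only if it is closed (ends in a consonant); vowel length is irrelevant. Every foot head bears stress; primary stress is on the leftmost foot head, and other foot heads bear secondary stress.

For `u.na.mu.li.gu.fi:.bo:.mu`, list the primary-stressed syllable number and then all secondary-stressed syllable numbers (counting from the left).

primary 1, secondary 3, 5, 7

Weights: 1 u L, 2 na L, 3 mu L, 4 li L, 5 gu L, 6 fi: L, 7 bo: L, 8 mu L.
Parse left to right (heavy = foot alone; LL = one foot; stranded L unfooted): (ˈu.na) (ˈmu.li) (ˈgu.fi:) (ˈbo:.mu).
Foot heads: 1, 3, 5, 7.
Primary stress on the leftmost head = syllable 1.
Secondary stress on 3, 5, 7: ˈu.na.ˌmu.li.ˌgu.fi:.ˌbo:.mu.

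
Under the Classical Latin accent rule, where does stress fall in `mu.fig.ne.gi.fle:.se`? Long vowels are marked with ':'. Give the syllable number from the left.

Classical Latin: stress the penult if heavy (long vowel or closed), else the antepenult.
Weights: 4 gi L, 5 fle: H, 6 se L.
The penult (syllable 5, fle:) is heavy, so it takes stress.
Stress on syllable 5: mu.fig.ne.gi.ˈfle:.se.

5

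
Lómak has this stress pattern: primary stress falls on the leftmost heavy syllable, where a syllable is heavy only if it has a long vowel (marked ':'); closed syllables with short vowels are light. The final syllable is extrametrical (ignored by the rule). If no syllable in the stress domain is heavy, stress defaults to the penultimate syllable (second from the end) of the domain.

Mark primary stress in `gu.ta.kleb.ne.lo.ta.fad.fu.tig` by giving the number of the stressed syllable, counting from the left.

7

The final syllable (9, tig) is extrametrical; the stress domain is syllables 1–8.
Weights: 1 gu L, 2 ta L, 3 kleb L, 4 ne L, 5 lo L, 6 ta L, 7 fad L, 8 fu L.
No heavy syllable in the domain; default to the penultimate syllable (second from the end) of the domain = syllable 7.
Primary stress: syllable 7 → gu.ta.kleb.ne.lo.ta.ˈfad.fu.tig.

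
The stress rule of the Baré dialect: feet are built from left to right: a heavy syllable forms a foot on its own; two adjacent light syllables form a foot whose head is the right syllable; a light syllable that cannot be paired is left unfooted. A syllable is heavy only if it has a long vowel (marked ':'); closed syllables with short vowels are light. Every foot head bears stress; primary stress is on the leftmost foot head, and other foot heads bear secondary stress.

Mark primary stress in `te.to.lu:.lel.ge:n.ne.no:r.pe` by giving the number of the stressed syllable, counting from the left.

2

Weights: 1 te L, 2 to L, 3 lu: H, 4 lel L, 5 ge:n H, 6 ne L, 7 no:r H, 8 pe L.
Parse left to right (heavy = foot alone; LL = one foot; stranded L unfooted): (te.ˈto) (ˈlu:) lel (ˈge:n) ne (ˈno:r) pe.
Foot heads: 2, 3, 5, 7.
Primary stress on the leftmost head = syllable 2.
Primary stress: syllable 2 → te.ˈto.lu:.lel.ge:n.ne.no:r.pe.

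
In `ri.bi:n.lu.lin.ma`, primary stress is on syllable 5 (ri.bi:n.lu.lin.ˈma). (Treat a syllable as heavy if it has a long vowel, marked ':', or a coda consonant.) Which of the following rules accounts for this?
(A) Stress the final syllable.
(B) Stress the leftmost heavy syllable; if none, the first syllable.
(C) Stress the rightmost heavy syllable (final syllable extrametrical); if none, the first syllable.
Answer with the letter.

A

Rule A → syllable 5 ✓.
Rule B → syllable 2 (observed: 5).
Rule C → syllable 4 (observed: 5).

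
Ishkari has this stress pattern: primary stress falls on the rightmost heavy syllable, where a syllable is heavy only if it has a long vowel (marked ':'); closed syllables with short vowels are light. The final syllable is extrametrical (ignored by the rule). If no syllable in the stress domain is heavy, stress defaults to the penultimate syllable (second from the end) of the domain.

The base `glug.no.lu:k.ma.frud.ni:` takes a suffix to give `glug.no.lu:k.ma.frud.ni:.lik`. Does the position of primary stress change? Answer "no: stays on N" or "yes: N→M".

Base `glug.no.lu:k.ma.frud.ni:` (6 syllables):
  The final syllable (6, ni:) is extrametrical; the stress domain is syllables 1–5.
  Weights: 1 glug L, 2 no L, 3 lu:k H, 4 ma L, 5 frud L.
  Heavy syllables in the domain: 3. The rightmost is syllable 3 (lu:k).
  → primary stress on syllable 3.
Suffixed `glug.no.lu:k.ma.frud.ni:.lik` (7 syllables):
  The final syllable (7, lik) is extrametrical; the stress domain is syllables 1–6.
  Weights: 1 glug L, 2 no L, 3 lu:k H, 4 ma L, 5 frud L, 6 ni: H.
  Heavy syllables in the domain: 3, 6. The rightmost is syllable 6 (ni:).
  → primary stress on syllable 6.

yes: 3→6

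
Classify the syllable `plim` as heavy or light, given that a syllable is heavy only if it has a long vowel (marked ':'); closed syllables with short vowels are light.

light

`plim`: short vowel, closed (coda /m/). Short vowel → light.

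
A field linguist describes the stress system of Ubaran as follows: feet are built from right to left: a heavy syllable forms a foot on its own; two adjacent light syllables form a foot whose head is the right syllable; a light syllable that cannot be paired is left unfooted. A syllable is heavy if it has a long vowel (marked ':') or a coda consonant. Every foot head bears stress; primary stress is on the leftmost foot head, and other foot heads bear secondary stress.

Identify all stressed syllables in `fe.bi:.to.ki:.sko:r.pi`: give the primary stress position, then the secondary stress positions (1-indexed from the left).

primary 2, secondary 4, 5

Weights: 1 fe L, 2 bi: H, 3 to L, 4 ki: H, 5 sko:r H, 6 pi L.
Parse right to left (heavy = foot alone; LL = one foot; stranded L unfooted): fe (ˈbi:) to (ˈki:) (ˈsko:r) pi.
Foot heads: 2, 4, 5.
Primary stress on the leftmost head = syllable 2.
Secondary stress on 4, 5: fe.ˈbi:.to.ˌki:.ˌsko:r.pi.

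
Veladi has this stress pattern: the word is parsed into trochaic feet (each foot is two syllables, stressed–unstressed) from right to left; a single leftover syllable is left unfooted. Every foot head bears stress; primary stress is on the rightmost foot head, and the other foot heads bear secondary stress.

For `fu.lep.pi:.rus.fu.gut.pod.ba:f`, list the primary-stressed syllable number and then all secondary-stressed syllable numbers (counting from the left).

primary 7, secondary 1, 3, 5

Parse right to left into trochaic (ˈσσ) feet: (ˈfu.lep) (ˈpi:.rus) (ˈfu.gut) (ˈpod.ba:f).
Foot heads (stressed positions): 1, 3, 5, 7.
End Rule Rightmost: primary stress on the rightmost head = syllable 7.
Secondary stress on 1, 3, 5: ˌfu.lep.ˌpi:.rus.ˌfu.gut.ˈpod.ba:f.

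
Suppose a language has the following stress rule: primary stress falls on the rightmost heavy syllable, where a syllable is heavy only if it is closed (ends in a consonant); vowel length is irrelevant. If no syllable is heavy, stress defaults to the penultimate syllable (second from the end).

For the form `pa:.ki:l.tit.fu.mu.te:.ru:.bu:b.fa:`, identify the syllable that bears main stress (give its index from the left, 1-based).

Weights: 1 pa: L, 2 ki:l H, 3 tit H, 4 fu L, 5 mu L, 6 te: L, 7 ru: L, 8 bu:b H, 9 fa: L.
Heavy syllables in the domain: 2, 3, 8. The rightmost is syllable 8 (bu:b).
Primary stress: syllable 8 → pa:.ki:l.tit.fu.mu.te:.ru:.ˈbu:b.fa:.

8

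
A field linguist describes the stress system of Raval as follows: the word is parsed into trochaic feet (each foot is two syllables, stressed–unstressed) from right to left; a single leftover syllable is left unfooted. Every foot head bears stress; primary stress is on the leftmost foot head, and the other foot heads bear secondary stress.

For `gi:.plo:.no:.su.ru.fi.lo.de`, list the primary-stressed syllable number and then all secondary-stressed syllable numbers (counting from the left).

Parse right to left into trochaic (ˈσσ) feet: (ˈgi:.plo:) (ˈno:.su) (ˈru.fi) (ˈlo.de).
Foot heads (stressed positions): 1, 3, 5, 7.
End Rule Leftmost: primary stress on the leftmost head = syllable 1.
Secondary stress on 3, 5, 7: ˈgi:.plo:.ˌno:.su.ˌru.fi.ˌlo.de.

primary 1, secondary 3, 5, 7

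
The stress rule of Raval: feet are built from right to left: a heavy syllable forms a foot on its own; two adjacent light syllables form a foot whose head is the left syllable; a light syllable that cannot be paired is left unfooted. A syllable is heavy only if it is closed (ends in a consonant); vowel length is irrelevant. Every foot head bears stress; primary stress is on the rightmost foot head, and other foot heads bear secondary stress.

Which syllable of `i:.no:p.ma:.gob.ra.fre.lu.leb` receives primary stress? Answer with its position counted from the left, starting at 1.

Weights: 1 i: L, 2 no:p H, 3 ma: L, 4 gob H, 5 ra L, 6 fre L, 7 lu L, 8 leb H.
Parse right to left (heavy = foot alone; LL = one foot; stranded L unfooted): i: (ˈno:p) ma: (ˈgob) ra (ˈfre.lu) (ˈleb).
Foot heads: 2, 4, 6, 8.
Primary stress on the rightmost head = syllable 8.
Primary stress: syllable 8 → i:.no:p.ma:.gob.ra.fre.lu.ˈleb.

8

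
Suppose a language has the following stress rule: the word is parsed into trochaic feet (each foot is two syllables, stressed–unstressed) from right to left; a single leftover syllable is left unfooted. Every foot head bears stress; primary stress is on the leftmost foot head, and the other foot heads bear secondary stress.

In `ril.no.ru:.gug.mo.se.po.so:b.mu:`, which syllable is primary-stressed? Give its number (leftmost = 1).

2

Parse right to left into trochaic (ˈσσ) feet: ril (ˈno.ru:) (ˈgug.mo) (ˈse.po) (ˈso:b.mu:). Syllable 1 is left unfooted.
Foot heads (stressed positions): 2, 4, 6, 8.
End Rule Leftmost: primary stress on the leftmost head = syllable 2.
Primary stress: syllable 2 → ril.ˈno.ru:.gug.mo.se.po.so:b.mu:.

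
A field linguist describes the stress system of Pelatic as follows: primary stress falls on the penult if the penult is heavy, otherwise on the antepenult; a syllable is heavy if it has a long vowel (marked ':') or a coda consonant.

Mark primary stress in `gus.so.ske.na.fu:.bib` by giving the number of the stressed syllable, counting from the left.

Weights: 4 na L, 5 fu: H, 6 bib H.
The penult (syllable 5, fu:) is heavy, so it takes stress.
Primary stress: syllable 5 → gus.so.ske.na.ˈfu:.bib.

5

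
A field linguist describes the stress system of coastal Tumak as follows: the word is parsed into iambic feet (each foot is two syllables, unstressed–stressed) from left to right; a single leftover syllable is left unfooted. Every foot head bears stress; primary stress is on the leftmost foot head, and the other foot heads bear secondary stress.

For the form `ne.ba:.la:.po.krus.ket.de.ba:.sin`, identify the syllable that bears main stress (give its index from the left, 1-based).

Parse left to right into iambic (σˈσ) feet: (ne.ˈba:) (la:.ˈpo) (krus.ˈket) (de.ˈba:) sin. Syllable 9 is left unfooted.
Foot heads (stressed positions): 2, 4, 6, 8.
End Rule Leftmost: primary stress on the leftmost head = syllable 2.
Primary stress: syllable 2 → ne.ˈba:.la:.po.krus.ket.de.ba:.sin.

2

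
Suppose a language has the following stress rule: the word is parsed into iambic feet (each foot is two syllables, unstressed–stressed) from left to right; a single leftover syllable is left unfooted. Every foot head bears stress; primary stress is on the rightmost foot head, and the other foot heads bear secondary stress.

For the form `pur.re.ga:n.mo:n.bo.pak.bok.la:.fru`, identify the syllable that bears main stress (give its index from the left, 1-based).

Parse left to right into iambic (σˈσ) feet: (pur.ˈre) (ga:n.ˈmo:n) (bo.ˈpak) (bok.ˈla:) fru. Syllable 9 is left unfooted.
Foot heads (stressed positions): 2, 4, 6, 8.
End Rule Rightmost: primary stress on the rightmost head = syllable 8.
Primary stress: syllable 8 → pur.re.ga:n.mo:n.bo.pak.bok.ˈla:.fru.

8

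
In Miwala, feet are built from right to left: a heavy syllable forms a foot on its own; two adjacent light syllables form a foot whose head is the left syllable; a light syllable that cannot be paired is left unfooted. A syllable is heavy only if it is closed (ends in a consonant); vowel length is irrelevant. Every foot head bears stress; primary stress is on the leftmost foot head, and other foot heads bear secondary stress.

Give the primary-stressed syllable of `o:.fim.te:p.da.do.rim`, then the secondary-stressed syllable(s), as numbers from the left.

primary 2, secondary 3, 4, 6

Weights: 1 o: L, 2 fim H, 3 te:p H, 4 da L, 5 do L, 6 rim H.
Parse right to left (heavy = foot alone; LL = one foot; stranded L unfooted): o: (ˈfim) (ˈte:p) (ˈda.do) (ˈrim).
Foot heads: 2, 3, 4, 6.
Primary stress on the leftmost head = syllable 2.
Secondary stress on 3, 4, 6: o:.ˈfim.ˌte:p.ˌda.do.ˌrim.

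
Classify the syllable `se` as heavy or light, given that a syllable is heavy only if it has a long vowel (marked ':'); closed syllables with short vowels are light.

`se`: short vowel, open (no coda). Short vowel → light.

light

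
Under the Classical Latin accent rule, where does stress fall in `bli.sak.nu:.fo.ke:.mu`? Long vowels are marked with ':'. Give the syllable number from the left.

5

Classical Latin: stress the penult if heavy (long vowel or closed), else the antepenult.
Weights: 4 fo L, 5 ke: H, 6 mu L.
The penult (syllable 5, ke:) is heavy, so it takes stress.
Stress on syllable 5: bli.sak.nu:.fo.ˈke:.mu.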